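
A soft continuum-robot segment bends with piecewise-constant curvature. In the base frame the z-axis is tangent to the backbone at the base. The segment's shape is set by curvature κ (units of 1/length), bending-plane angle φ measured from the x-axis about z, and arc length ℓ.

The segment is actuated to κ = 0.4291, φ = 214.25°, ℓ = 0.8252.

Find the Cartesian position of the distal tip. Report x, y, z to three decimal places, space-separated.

θ = κ·ℓ = 0.4291 × 0.8252 = 0.35409 rad
ρ = (1 − cos θ)/κ = (1 − 0.93796)/0.4291 = 0.14458
z = sin θ / κ = 0.34674/0.4291 = 0.80806
x = ρ cos φ = 0.14458 × cos(214.25°) = -0.11951
y = ρ sin φ = 0.14458 × sin(214.25°) = -0.08137

-0.120 -0.081 0.808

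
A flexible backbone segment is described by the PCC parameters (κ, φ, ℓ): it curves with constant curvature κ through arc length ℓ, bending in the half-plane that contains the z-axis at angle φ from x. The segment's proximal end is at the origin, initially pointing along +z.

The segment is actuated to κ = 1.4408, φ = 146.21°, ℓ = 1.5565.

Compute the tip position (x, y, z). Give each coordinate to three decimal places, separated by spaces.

θ = κ·ℓ = 1.4408 × 1.5565 = 2.24261 rad
ρ = (1 − cos θ)/κ = (1 − -0.62240)/1.4408 = 1.12604
z = sin θ / κ = 0.78270/1.4408 = 0.54324
x = ρ cos φ = 1.12604 × cos(146.21°) = -0.93583
y = ρ sin φ = 1.12604 × sin(146.21°) = 0.62625

-0.936 0.626 0.543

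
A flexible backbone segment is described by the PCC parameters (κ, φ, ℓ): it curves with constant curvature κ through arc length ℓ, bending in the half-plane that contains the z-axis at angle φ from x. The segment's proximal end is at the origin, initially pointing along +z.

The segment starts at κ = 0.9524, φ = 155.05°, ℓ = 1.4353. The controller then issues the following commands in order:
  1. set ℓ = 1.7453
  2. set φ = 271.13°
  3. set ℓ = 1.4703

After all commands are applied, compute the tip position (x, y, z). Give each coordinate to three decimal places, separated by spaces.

initial: κ=0.9524, φ=155.05°, ℓ=1.4353
cmd 1: set ℓ=1.7453 → (κ,φ,ℓ)=(0.9524,155.05°,1.7453) → tip=(-1.0389,0.4833,1.0456)
cmd 2: set φ=271.13° → (κ,φ,ℓ)=(0.9524,271.13°,1.7453) → tip=(0.0226,-1.1456,1.0456)
cmd 3: set ℓ=1.4703 → (κ,φ,ℓ)=(0.9524,271.13°,1.4703) → tip=(0.0172,-0.8717,1.0348)

0.017 -0.872 1.035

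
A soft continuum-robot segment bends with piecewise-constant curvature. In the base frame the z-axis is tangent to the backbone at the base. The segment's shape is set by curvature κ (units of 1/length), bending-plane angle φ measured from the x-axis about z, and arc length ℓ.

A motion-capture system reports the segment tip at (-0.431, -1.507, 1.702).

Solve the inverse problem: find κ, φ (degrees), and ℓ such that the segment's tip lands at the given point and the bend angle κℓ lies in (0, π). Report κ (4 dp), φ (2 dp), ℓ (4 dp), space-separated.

ρ = √(x²+y²) = √(-0.431² + -1.507²) = 1.56742
φ = atan2(y, x) mod 360° = atan2(-1.507, -0.431) = 254.0395°
|p|² = ρ² + z² = 1.56742² + 1.702² = 5.35361
κ = 2ρ / |p|² = 2×1.56742 / 5.35361 = 0.58556
θ = 2·atan2(ρ, z) = 2·atan2(1.56742, 1.702) = 1.48852 rad
ℓ = θ/κ = 1.48852/0.58556 = 2.54206

0.5856 254.04 2.5421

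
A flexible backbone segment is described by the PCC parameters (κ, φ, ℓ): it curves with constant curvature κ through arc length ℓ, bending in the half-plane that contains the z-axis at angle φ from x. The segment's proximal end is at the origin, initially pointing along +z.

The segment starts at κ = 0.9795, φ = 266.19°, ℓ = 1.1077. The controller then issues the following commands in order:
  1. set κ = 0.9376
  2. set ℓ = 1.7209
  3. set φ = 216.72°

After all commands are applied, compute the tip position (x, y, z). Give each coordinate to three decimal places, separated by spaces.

initial: κ=0.9795, φ=266.19°, ℓ=1.1077
cmd 1: set κ=0.9376 → (κ,φ,ℓ)=(0.9376,266.19°,1.1077) → tip=(-0.0349,-0.5242,0.9190)
cmd 2: set ℓ=1.7209 → (κ,φ,ℓ)=(0.9376,266.19°,1.7209) → tip=(-0.0739,-1.1096,1.0656)
cmd 3: set φ=216.72° → (κ,φ,ℓ)=(0.9376,216.72°,1.7209) → tip=(-0.8914,-0.6649,1.0656)

-0.891 -0.665 1.066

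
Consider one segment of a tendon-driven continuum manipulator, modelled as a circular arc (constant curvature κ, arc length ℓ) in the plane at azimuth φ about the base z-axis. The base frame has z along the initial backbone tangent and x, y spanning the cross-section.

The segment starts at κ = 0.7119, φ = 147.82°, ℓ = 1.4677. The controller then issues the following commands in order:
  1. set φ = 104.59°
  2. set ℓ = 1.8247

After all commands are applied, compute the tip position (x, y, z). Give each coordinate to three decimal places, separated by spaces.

-0.259 0.994 1.353

initial: κ=0.7119, φ=147.82°, ℓ=1.4677
cmd 1: set φ=104.59° → (κ,φ,ℓ)=(0.7119,104.59°,1.4677) → tip=(-0.1762,0.6769,1.2149)
cmd 2: set ℓ=1.8247 → (κ,φ,ℓ)=(0.7119,104.59°,1.8247) → tip=(-0.2589,0.9945,1.3531)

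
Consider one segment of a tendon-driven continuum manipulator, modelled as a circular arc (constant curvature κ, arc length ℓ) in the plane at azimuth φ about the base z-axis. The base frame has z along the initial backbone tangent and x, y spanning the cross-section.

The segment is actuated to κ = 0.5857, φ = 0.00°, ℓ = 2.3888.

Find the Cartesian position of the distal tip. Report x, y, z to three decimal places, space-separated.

θ = κ·ℓ = 0.5857 × 2.3888 = 1.39912 rad
ρ = (1 − cos θ)/κ = (1 − 0.17083)/0.5857 = 1.41568
z = sin θ / κ = 0.98530/0.5857 = 1.68226
x = ρ cos φ = 1.41568 × cos(0.00°) = 1.41568
y = ρ sin φ = 1.41568 × sin(0.00°) = 0.00000

1.416 0.000 1.682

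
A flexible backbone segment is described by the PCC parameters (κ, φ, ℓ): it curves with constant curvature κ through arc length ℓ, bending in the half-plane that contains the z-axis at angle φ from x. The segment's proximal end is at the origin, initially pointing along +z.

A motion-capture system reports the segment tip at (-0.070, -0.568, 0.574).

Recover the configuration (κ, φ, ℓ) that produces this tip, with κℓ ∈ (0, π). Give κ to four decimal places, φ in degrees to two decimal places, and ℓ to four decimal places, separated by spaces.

ρ = √(x²+y²) = √(-0.070² + -0.568²) = 0.57230
φ = atan2(y, x) mod 360° = atan2(-0.568, -0.070) = 262.9743°
|p|² = ρ² + z² = 0.57230² + 0.574² = 0.65700
κ = 2ρ / |p|² = 2×0.57230 / 0.65700 = 1.74215
θ = 2·atan2(ρ, z) = 2·atan2(0.57230, 0.574) = 1.56783 rad
ℓ = θ/κ = 1.56783/1.74215 = 0.89994

1.7422 262.97 0.8999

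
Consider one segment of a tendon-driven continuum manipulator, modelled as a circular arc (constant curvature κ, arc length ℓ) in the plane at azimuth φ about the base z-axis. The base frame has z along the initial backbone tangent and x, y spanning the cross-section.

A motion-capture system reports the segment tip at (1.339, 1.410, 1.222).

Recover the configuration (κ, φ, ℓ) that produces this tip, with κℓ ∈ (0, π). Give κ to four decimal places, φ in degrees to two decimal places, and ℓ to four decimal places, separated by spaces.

ρ = √(x²+y²) = √(1.339² + 1.410²) = 1.94448
φ = atan2(y, x) mod 360° = atan2(1.410, 1.339) = 46.4795°
|p|² = ρ² + z² = 1.94448² + 1.222² = 5.27431
κ = 2ρ / |p|² = 2×1.94448 / 5.27431 = 0.73734
θ = 2·atan2(ρ, z) = 2·atan2(1.94448, 1.222) = 2.01945 rad
ℓ = θ/κ = 2.01945/0.73734 = 2.73882

0.7373 46.48 2.7388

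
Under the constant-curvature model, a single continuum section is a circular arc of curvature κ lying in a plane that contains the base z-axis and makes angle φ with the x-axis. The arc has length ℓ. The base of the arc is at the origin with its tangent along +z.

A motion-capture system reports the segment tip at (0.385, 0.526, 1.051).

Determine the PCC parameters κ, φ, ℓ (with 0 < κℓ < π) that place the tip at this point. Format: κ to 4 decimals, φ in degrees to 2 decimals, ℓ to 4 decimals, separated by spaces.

ρ = √(x²+y²) = √(0.385² + 0.526²) = 0.65184
φ = atan2(y, x) mod 360° = atan2(0.526, 0.385) = 53.7981°
|p|² = ρ² + z² = 0.65184² + 1.051² = 1.52950
κ = 2ρ / |p|² = 2×0.65184 / 1.52950 = 0.85236
θ = 2·atan2(ρ, z) = 2·atan2(0.65184, 1.051) = 1.11030 rad
ℓ = θ/κ = 1.11030/0.85236 = 1.30262

0.8524 53.80 1.3026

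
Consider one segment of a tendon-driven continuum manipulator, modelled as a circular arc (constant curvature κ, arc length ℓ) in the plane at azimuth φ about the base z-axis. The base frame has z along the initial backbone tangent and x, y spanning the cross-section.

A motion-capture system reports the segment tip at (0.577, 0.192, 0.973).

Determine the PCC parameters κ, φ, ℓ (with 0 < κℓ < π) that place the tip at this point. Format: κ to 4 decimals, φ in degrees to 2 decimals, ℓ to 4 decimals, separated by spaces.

0.9238 18.41 1.2093

ρ = √(x²+y²) = √(0.577² + 0.192²) = 0.60811
φ = atan2(y, x) mod 360° = atan2(0.192, 0.577) = 18.4052°
|p|² = ρ² + z² = 0.60811² + 0.973² = 1.31652
κ = 2ρ / |p|² = 2×0.60811 / 1.31652 = 0.92381
θ = 2·atan2(ρ, z) = 2·atan2(0.60811, 0.973) = 1.11717 rad
ℓ = θ/κ = 1.11717/0.92381 = 1.20931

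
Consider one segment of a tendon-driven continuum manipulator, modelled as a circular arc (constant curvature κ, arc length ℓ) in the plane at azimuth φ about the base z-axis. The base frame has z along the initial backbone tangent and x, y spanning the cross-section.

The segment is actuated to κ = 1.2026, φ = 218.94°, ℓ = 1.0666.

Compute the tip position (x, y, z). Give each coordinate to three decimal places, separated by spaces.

-0.463 -0.374 0.797

θ = κ·ℓ = 1.2026 × 1.0666 = 1.28269 rad
ρ = (1 − cos θ)/κ = (1 − 0.28413)/1.2026 = 0.59527
z = sin θ / κ = 0.95878/1.2026 = 0.79726
x = ρ cos φ = 0.59527 × cos(218.94°) = -0.46300
y = ρ sin φ = 0.59527 × sin(218.94°) = -0.37413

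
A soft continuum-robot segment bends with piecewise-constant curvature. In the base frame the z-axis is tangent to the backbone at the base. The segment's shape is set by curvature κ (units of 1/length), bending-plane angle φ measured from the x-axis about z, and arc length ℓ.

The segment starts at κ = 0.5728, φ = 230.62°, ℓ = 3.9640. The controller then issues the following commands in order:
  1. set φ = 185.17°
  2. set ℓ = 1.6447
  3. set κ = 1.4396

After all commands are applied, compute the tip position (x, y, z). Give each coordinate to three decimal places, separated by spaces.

initial: κ=0.5728, φ=230.62°, ℓ=3.9640
cmd 1: set φ=185.17° → (κ,φ,ℓ)=(0.5728,185.17°,3.9640) → tip=(-2.8585,-0.2586,1.3355)
cmd 2: set ℓ=1.6447 → (κ,φ,ℓ)=(0.5728,185.17°,1.6447) → tip=(-0.7162,-0.0648,1.4120)
cmd 3: set κ=1.4396 → (κ,φ,ℓ)=(1.4396,185.17°,1.6447) → tip=(-1.1866,-0.1074,0.4855)

-1.187 -0.107 0.485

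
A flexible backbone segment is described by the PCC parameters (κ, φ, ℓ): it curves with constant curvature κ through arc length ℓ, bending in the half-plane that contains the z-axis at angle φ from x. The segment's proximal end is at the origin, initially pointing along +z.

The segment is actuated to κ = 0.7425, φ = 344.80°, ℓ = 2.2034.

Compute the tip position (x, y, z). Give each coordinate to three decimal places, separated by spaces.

θ = κ·ℓ = 0.7425 × 2.2034 = 1.63602 rad
ρ = (1 − cos θ)/κ = (1 − -0.06518)/0.7425 = 1.43459
z = sin θ / κ = 0.99787/0.7425 = 1.34394
x = ρ cos φ = 1.43459 × cos(344.80°) = 1.38440
y = ρ sin φ = 1.43459 × sin(344.80°) = -0.37613

1.384 -0.376 1.344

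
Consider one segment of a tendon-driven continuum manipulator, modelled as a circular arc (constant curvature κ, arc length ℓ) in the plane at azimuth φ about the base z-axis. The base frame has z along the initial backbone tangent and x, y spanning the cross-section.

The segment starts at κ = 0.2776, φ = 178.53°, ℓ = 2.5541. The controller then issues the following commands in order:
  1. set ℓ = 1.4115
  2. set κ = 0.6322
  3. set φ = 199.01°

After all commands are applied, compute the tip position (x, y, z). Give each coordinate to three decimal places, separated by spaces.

-0.557 -0.192 1.231

initial: κ=0.2776, φ=178.53°, ℓ=2.5541
cmd 1: set ℓ=1.4115 → (κ,φ,ℓ)=(0.2776,178.53°,1.4115) → tip=(-0.2729,0.0070,1.3757)
cmd 2: set κ=0.6322 → (κ,φ,ℓ)=(0.6322,178.53°,1.4115) → tip=(-0.5889,0.0151,1.2315)
cmd 3: set φ=199.01° → (κ,φ,ℓ)=(0.6322,199.01°,1.4115) → tip=(-0.5570,-0.1919,1.2315)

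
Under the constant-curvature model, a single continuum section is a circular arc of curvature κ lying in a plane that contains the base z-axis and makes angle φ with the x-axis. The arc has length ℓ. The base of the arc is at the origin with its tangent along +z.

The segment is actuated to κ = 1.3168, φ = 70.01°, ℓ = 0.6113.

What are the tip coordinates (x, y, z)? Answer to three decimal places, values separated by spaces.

0.080 0.219 0.547

θ = κ·ℓ = 1.3168 × 0.6113 = 0.80496 rad
ρ = (1 − cos θ)/κ = (1 − 0.69314)/1.3168 = 0.23303
z = sin θ / κ = 0.72080/1.3168 = 0.54739
x = ρ cos φ = 0.23303 × cos(70.01°) = 0.07966
y = ρ sin φ = 0.23303 × sin(70.01°) = 0.21899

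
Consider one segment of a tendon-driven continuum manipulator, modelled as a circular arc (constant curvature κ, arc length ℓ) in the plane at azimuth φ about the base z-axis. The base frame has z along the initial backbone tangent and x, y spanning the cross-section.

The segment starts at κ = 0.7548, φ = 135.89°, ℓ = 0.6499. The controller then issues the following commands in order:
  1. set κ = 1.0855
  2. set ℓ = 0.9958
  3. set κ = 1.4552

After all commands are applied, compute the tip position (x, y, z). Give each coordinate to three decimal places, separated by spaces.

-0.434 0.420 0.682

initial: κ=0.7548, φ=135.89°, ℓ=0.6499
cmd 1: set κ=1.0855 → (κ,φ,ℓ)=(1.0855,135.89°,0.6499) → tip=(-0.1579,0.1531,0.5973)
cmd 2: set ℓ=0.9958 → (κ,φ,ℓ)=(1.0855,135.89°,0.9958) → tip=(-0.3502,0.3395,0.8129)
cmd 3: set κ=1.4552 → (κ,φ,ℓ)=(1.4552,135.89°,0.9958) → tip=(-0.4335,0.4202,0.6821)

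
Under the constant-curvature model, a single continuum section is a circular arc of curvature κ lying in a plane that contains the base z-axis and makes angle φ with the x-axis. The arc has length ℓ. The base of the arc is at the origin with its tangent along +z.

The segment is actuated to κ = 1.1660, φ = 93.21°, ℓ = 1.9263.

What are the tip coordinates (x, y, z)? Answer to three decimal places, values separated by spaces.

-0.078 1.392 0.669

θ = κ·ℓ = 1.1660 × 1.9263 = 2.24607 rad
ρ = (1 − cos θ)/κ = (1 − -0.62511)/1.1660 = 1.39375
z = sin θ / κ = 0.78054/1.1660 = 0.66942
x = ρ cos φ = 1.39375 × cos(93.21°) = -0.07804
y = ρ sin φ = 1.39375 × sin(93.21°) = 1.39156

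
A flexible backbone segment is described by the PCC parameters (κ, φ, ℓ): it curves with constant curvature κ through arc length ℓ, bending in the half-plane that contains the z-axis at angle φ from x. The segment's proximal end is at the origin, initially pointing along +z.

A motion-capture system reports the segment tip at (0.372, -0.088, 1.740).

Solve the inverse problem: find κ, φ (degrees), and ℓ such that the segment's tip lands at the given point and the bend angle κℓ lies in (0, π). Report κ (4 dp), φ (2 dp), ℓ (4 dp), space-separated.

ρ = √(x²+y²) = √(0.372² + -0.088²) = 0.38227
φ = atan2(y, x) mod 360° = atan2(-0.088, 0.372) = 346.6908°
|p|² = ρ² + z² = 0.38227² + 1.740² = 3.17373
κ = 2ρ / |p|² = 2×0.38227 / 3.17373 = 0.24089
θ = 2·atan2(ρ, z) = 2·atan2(0.38227, 1.740) = 0.43252 rad
ℓ = θ/κ = 0.43252/0.24089 = 1.79546

0.2409 346.69 1.7955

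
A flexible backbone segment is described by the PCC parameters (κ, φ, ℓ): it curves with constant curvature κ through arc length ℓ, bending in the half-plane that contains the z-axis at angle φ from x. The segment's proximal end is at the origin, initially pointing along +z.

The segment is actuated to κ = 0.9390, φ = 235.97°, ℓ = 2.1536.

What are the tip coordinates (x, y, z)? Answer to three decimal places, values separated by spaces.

θ = κ·ℓ = 0.9390 × 2.1536 = 2.02223 rad
ρ = (1 − cos θ)/κ = (1 − -0.43626)/0.9390 = 1.52956
z = sin θ / κ = 0.89982/0.9390 = 0.95828
x = ρ cos φ = 1.52956 × cos(235.97°) = -0.85598
y = ρ sin φ = 1.52956 × sin(235.97°) = -1.26761

-0.856 -1.268 0.958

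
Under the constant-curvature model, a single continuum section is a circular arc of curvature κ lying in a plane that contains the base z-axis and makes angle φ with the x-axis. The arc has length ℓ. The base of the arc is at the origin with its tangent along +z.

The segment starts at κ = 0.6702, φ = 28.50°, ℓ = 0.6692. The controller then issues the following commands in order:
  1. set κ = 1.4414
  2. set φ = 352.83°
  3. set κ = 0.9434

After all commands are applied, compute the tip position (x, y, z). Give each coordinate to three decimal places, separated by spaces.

initial: κ=0.6702, φ=28.50°, ℓ=0.6692
cmd 1: set κ=1.4414 → (κ,φ,ℓ)=(1.4414,28.50°,0.6692) → tip=(0.2623,0.1424,0.5701)
cmd 2: set φ=352.83° → (κ,φ,ℓ)=(1.4414,352.83°,0.6692) → tip=(0.2962,-0.0373,0.5701)
cmd 3: set κ=0.9434 → (κ,φ,ℓ)=(0.9434,352.83°,0.6692) → tip=(0.2027,-0.0255,0.6256)

0.203 -0.026 0.626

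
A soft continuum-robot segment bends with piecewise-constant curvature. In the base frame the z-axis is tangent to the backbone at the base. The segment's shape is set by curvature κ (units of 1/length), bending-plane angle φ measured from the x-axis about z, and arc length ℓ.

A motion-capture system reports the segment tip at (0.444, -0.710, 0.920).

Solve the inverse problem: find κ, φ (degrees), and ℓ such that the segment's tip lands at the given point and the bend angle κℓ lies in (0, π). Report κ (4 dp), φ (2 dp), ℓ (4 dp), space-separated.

1.0822 302.02 1.3647

ρ = √(x²+y²) = √(0.444² + -0.710²) = 0.83740
φ = atan2(y, x) mod 360° = atan2(-0.710, 0.444) = 302.0199°
|p|² = ρ² + z² = 0.83740² + 0.920² = 1.54764
κ = 2ρ / |p|² = 2×0.83740 / 1.54764 = 1.08216
θ = 2·atan2(ρ, z) = 2·atan2(0.83740, 0.920) = 1.47686 rad
ℓ = θ/κ = 1.47686/1.08216 = 1.36473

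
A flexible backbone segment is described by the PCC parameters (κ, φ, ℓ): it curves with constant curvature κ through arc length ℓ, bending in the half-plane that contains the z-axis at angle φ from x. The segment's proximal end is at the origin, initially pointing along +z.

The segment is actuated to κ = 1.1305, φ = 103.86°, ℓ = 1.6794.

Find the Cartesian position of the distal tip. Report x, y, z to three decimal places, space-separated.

θ = κ·ℓ = 1.1305 × 1.6794 = 1.89856 rad
ρ = (1 − cos θ)/κ = (1 − -0.32193)/1.1305 = 1.16933
z = sin θ / κ = 0.94676/1.1305 = 0.83747
x = ρ cos φ = 1.16933 × cos(103.86°) = -0.28011
y = ρ sin φ = 1.16933 × sin(103.86°) = 1.13528

-0.280 1.135 0.837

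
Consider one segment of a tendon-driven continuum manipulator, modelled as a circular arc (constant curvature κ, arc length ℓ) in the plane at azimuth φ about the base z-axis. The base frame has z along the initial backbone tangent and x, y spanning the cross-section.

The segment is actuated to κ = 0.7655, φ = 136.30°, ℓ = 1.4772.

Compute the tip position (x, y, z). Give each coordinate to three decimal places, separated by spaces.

-0.542 0.518 1.182

θ = κ·ℓ = 0.7655 × 1.4772 = 1.13080 rad
ρ = (1 − cos θ)/κ = (1 − 0.42594)/0.7655 = 0.74992
z = sin θ / κ = 0.90475/0.7655 = 1.18191
x = ρ cos φ = 0.74992 × cos(136.30°) = -0.54216
y = ρ sin φ = 0.74992 × sin(136.30°) = 0.51810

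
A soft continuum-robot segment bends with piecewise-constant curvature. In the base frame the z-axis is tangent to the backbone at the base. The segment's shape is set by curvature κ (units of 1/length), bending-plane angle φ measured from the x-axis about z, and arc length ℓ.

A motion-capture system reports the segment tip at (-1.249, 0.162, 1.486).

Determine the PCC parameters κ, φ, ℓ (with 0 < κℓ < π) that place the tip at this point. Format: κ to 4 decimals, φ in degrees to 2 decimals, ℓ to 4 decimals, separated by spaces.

ρ = √(x²+y²) = √(-1.249² + 0.162²) = 1.25946
φ = atan2(y, x) mod 360° = atan2(0.162, -1.249) = 172.6098°
|p|² = ρ² + z² = 1.25946² + 1.486² = 3.79444
κ = 2ρ / |p|² = 2×1.25946 / 3.79444 = 0.66385
θ = 2·atan2(ρ, z) = 2·atan2(1.25946, 1.486) = 1.40614 rad
ℓ = θ/κ = 1.40614/0.66385 = 2.11818

0.6638 172.61 2.1182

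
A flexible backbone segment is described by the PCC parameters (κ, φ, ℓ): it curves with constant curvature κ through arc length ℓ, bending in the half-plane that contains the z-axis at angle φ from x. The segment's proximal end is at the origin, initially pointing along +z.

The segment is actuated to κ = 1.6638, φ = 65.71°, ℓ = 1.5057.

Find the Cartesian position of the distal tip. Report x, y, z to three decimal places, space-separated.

θ = κ·ℓ = 1.6638 × 1.5057 = 2.50518 rad
ρ = (1 − cos θ)/κ = (1 − -0.80424)/1.6638 = 1.08441
z = sin θ / κ = 0.59431/1.6638 = 0.35720
x = ρ cos φ = 1.08441 × cos(65.71°) = 0.44608
y = ρ sin φ = 1.08441 × sin(65.71°) = 0.98841

0.446 0.988 0.357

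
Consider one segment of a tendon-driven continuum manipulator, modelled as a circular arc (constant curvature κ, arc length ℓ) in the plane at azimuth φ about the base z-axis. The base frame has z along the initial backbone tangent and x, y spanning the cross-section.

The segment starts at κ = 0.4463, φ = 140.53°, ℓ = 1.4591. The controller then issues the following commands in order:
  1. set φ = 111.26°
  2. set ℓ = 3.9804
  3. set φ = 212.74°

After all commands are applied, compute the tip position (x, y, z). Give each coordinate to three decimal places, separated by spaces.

initial: κ=0.4463, φ=140.53°, ℓ=1.4591
cmd 1: set φ=111.26° → (κ,φ,ℓ)=(0.4463,111.26°,1.4591) → tip=(-0.1663,0.4273,1.3581)
cmd 2: set ℓ=3.9804 → (κ,φ,ℓ)=(0.4463,111.26°,3.9804) → tip=(-0.9784,2.5146,2.1934)
cmd 3: set φ=212.74° → (κ,φ,ℓ)=(0.4463,212.74°,3.9804) → tip=(-2.2696,-1.4593,2.1934)

-2.270 -1.459 2.193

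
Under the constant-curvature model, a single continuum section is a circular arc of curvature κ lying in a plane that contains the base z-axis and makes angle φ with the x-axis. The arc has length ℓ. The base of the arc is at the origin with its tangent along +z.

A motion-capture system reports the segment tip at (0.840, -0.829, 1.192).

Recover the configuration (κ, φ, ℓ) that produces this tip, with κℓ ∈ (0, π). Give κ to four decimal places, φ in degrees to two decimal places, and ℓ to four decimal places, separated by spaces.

ρ = √(x²+y²) = √(0.840² + -0.829²) = 1.18019
φ = atan2(y, x) mod 360° = atan2(-0.829, 0.840) = 315.3776°
|p|² = ρ² + z² = 1.18019² + 1.192² = 2.81371
κ = 2ρ / |p|² = 2×1.18019 / 2.81371 = 0.83888
θ = 2·atan2(ρ, z) = 2·atan2(1.18019, 1.192) = 1.56084 rad
ℓ = θ/κ = 1.56084/0.83888 = 1.86061

0.8389 315.38 1.8606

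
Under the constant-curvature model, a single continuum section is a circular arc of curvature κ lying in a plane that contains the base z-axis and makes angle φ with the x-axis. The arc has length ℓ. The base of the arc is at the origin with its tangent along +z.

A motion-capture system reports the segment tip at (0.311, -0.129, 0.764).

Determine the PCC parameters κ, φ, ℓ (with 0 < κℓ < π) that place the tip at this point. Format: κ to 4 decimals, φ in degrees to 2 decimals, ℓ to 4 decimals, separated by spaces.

ρ = √(x²+y²) = √(0.311² + -0.129²) = 0.33669
φ = atan2(y, x) mod 360° = atan2(-0.129, 0.311) = 337.4718°
|p|² = ρ² + z² = 0.33669² + 0.764² = 0.69706
κ = 2ρ / |p|² = 2×0.33669 / 0.69706 = 0.96604
θ = 2·atan2(ρ, z) = 2·atan2(0.33669, 0.764) = 0.83018 rad
ℓ = θ/κ = 0.83018/0.96604 = 0.85937

0.9660 337.47 0.8594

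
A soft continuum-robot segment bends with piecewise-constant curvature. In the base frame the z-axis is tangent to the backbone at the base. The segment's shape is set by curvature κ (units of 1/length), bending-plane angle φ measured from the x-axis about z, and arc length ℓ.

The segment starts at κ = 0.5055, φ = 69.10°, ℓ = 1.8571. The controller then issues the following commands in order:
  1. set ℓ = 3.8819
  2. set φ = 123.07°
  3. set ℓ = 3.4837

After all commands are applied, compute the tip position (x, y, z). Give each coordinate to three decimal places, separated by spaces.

-1.284 1.971 1.943

initial: κ=0.5055, φ=69.10°, ℓ=1.8571
cmd 1: set ℓ=3.8819 → (κ,φ,ℓ)=(0.5055,69.10°,3.8819) → tip=(0.9750,2.5533,1.8286)
cmd 2: set φ=123.07° → (κ,φ,ℓ)=(0.5055,123.07°,3.8819) → tip=(-1.4913,2.2903,1.8286)
cmd 3: set ℓ=3.4837 → (κ,φ,ℓ)=(0.5055,123.07°,3.4837) → tip=(-1.2835,1.9712,1.9426)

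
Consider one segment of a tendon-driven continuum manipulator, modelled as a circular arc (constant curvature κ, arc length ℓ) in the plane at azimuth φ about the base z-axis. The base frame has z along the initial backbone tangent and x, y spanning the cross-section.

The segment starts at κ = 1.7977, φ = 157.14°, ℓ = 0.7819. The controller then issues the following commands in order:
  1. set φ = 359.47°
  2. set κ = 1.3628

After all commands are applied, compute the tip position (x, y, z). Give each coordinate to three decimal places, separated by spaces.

initial: κ=1.7977, φ=157.14°, ℓ=0.7819
cmd 1: set φ=359.47° → (κ,φ,ℓ)=(1.7977,359.47°,0.7819) → tip=(0.4648,-0.0043,0.5487)
cmd 2: set κ=1.3628 → (κ,φ,ℓ)=(1.3628,359.47°,0.7819) → tip=(0.3786,-0.0035,0.6421)

0.379 -0.004 0.642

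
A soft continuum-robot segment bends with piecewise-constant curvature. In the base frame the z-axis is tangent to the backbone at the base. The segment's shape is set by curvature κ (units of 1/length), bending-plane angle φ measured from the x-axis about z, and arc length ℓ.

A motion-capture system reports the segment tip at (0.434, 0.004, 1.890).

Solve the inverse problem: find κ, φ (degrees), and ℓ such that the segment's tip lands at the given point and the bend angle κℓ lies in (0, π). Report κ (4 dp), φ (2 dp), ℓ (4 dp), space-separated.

0.2308 0.53 1.9558

ρ = √(x²+y²) = √(0.434² + 0.004²) = 0.43402
φ = atan2(y, x) mod 360° = atan2(0.004, 0.434) = 0.5281°
|p|² = ρ² + z² = 0.43402² + 1.890² = 3.76047
κ = 2ρ / |p|² = 2×0.43402 / 3.76047 = 0.23083
θ = 2·atan2(ρ, z) = 2·atan2(0.43402, 1.890) = 0.45145 rad
ℓ = θ/κ = 0.45145/0.23083 = 1.95576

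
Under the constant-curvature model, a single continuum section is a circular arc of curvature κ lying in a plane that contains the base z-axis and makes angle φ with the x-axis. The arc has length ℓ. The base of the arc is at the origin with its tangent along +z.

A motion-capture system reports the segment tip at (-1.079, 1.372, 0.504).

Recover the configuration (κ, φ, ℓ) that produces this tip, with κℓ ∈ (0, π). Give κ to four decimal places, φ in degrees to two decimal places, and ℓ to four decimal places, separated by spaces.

1.0576 128.18 2.4388

ρ = √(x²+y²) = √(-1.079² + 1.372²) = 1.74546
φ = atan2(y, x) mod 360° = atan2(1.372, -1.079) = 128.1830°
|p|² = ρ² + z² = 1.74546² + 0.504² = 3.30064
κ = 2ρ / |p|² = 2×1.74546 / 3.30064 = 1.05765
θ = 2·atan2(ρ, z) = 2·atan2(1.74546, 0.504) = 2.57939 rad
ℓ = θ/κ = 2.57939/1.05765 = 2.43879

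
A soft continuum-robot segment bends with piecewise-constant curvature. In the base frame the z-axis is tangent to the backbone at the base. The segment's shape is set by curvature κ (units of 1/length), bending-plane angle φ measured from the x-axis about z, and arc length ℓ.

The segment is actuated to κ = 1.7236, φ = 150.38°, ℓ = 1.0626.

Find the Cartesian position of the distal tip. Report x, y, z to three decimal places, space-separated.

θ = κ·ℓ = 1.7236 × 1.0626 = 1.83150 rad
ρ = (1 − cos θ)/κ = (1 − -0.25776)/1.7236 = 0.72973
z = sin θ / κ = 0.96621/1.7236 = 0.56058
x = ρ cos φ = 0.72973 × cos(150.38°) = -0.63437
y = ρ sin φ = 0.72973 × sin(150.38°) = 0.36066

-0.634 0.361 0.561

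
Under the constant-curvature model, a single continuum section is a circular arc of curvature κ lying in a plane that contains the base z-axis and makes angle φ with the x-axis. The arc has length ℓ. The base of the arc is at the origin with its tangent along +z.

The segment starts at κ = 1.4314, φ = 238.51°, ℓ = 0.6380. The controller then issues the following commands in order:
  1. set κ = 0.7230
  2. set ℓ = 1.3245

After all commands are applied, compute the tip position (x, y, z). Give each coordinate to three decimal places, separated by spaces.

-0.307 -0.501 1.131

initial: κ=1.4314, φ=238.51°, ℓ=0.6380
cmd 1: set κ=0.7230 → (κ,φ,ℓ)=(0.7230,238.51°,0.6380) → tip=(-0.0755,-0.1233,0.6156)
cmd 2: set ℓ=1.3245 → (κ,φ,ℓ)=(0.7230,238.51°,1.3245) → tip=(-0.3067,-0.5007,1.1311)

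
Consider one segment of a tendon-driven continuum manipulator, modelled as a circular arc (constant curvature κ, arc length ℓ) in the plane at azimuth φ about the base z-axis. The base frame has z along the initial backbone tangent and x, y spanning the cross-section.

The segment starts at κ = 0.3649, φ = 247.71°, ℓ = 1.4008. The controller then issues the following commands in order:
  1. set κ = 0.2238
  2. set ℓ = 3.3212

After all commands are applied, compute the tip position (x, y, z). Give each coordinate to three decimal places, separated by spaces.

initial: κ=0.3649, φ=247.71°, ℓ=1.4008
cmd 1: set κ=0.2238 → (κ,φ,ℓ)=(0.2238,247.71°,1.4008) → tip=(-0.0826,-0.2015,1.3780)
cmd 2: set ℓ=3.3212 → (κ,φ,ℓ)=(0.2238,247.71°,3.3212) → tip=(-0.4470,-1.0904,3.0237)

-0.447 -1.090 3.024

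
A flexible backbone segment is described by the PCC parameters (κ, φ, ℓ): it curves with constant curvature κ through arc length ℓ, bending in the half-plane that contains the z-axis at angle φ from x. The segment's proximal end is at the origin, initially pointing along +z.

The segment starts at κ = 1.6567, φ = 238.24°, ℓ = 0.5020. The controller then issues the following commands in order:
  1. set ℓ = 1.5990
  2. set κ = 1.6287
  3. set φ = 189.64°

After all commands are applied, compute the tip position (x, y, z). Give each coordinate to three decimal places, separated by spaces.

initial: κ=1.6567, φ=238.24°, ℓ=0.5020
cmd 1: set ℓ=1.5990 → (κ,φ,ℓ)=(1.6567,238.24°,1.5990) → tip=(-0.5977,-0.9654,0.2854)
cmd 2: set κ=1.6287 → (κ,φ,ℓ)=(1.6287,238.24°,1.5990) → tip=(-0.6008,-0.9705,0.3143)
cmd 3: set φ=189.64° → (κ,φ,ℓ)=(1.6287,189.64°,1.5990) → tip=(-1.1253,-0.1911,0.3143)

-1.125 -0.191 0.314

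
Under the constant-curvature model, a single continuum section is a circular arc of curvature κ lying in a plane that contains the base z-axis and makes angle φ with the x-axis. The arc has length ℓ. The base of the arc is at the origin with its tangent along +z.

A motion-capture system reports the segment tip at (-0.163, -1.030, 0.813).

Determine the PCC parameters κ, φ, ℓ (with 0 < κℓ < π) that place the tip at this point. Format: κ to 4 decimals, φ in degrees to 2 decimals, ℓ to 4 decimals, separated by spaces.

1.1929 261.01 1.5234

ρ = √(x²+y²) = √(-0.163² + -1.030²) = 1.04282
φ = atan2(y, x) mod 360° = atan2(-1.030, -0.163) = 261.0074°
|p|² = ρ² + z² = 1.04282² + 0.813² = 1.74844
κ = 2ρ / |p|² = 2×1.04282 / 1.74844 = 1.19286
θ = 2·atan2(ρ, z) = 2·atan2(1.04282, 0.813) = 1.81721 rad
ℓ = θ/κ = 1.81721/1.19286 = 1.52341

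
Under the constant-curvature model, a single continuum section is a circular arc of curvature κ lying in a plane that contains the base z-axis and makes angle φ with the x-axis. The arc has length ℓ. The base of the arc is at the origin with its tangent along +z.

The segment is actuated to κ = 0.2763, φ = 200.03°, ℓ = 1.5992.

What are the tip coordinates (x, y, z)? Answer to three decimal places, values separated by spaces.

θ = κ·ℓ = 0.2763 × 1.5992 = 0.44186 rad
ρ = (1 − cos θ)/κ = (1 − 0.90396)/0.2763 = 0.34760
z = sin θ / κ = 0.42762/0.2763 = 1.54767
x = ρ cos φ = 0.34760 × cos(200.03°) = -0.32657
y = ρ sin φ = 0.34760 × sin(200.03°) = -0.11906

-0.327 -0.119 1.548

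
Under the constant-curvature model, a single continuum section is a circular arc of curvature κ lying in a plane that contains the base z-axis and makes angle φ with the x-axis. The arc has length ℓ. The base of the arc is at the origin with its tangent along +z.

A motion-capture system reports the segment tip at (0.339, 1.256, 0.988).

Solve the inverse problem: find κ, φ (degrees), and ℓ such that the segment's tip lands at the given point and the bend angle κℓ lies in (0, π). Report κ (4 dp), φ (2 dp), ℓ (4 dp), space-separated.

0.9750 74.90 1.8898

ρ = √(x²+y²) = √(0.339² + 1.256²) = 1.30094
φ = atan2(y, x) mod 360° = atan2(1.256, 0.339) = 74.8955°
|p|² = ρ² + z² = 1.30094² + 0.988² = 2.66860
κ = 2ρ / |p|² = 2×1.30094 / 2.66860 = 0.97500
θ = 2·atan2(ρ, z) = 2·atan2(1.30094, 0.988) = 1.84255 rad
ℓ = θ/κ = 1.84255/0.97500 = 1.88979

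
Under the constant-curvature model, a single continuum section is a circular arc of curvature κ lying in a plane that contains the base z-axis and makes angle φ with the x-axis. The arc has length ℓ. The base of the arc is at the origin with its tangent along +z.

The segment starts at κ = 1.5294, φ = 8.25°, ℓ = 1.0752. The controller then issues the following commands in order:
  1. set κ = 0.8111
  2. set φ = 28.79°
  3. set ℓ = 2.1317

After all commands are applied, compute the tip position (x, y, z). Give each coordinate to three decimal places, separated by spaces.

initial: κ=1.5294, φ=8.25°, ℓ=1.0752
cmd 1: set κ=0.8111 → (κ,φ,ℓ)=(0.8111,8.25°,1.0752) → tip=(0.4353,0.0631,0.9440)
cmd 2: set φ=28.79° → (κ,φ,ℓ)=(0.8111,28.79°,1.0752) → tip=(0.3855,0.2118,0.9440)
cmd 3: set ℓ=2.1317 → (κ,φ,ℓ)=(0.8111,28.79°,2.1317) → tip=(1.2507,0.6873,1.2175)

1.251 0.687 1.217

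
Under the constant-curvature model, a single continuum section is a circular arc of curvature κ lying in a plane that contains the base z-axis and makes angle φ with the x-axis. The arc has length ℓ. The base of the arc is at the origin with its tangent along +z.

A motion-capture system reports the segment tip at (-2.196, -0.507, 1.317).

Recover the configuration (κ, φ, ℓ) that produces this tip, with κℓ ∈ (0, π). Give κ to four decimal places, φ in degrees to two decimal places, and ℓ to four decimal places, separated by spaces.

0.6615 193.00 3.1502

ρ = √(x²+y²) = √(-2.196² + -0.507²) = 2.25377
φ = atan2(y, x) mod 360° = atan2(-0.507, -2.196) = 193.0003°
|p|² = ρ² + z² = 2.25377² + 1.317² = 6.81395
κ = 2ρ / |p|² = 2×2.25377 / 6.81395 = 0.66152
θ = 2·atan2(ρ, z) = 2·atan2(2.25377, 1.317) = 2.08392 rad
ℓ = θ/κ = 2.08392/0.66152 = 3.15022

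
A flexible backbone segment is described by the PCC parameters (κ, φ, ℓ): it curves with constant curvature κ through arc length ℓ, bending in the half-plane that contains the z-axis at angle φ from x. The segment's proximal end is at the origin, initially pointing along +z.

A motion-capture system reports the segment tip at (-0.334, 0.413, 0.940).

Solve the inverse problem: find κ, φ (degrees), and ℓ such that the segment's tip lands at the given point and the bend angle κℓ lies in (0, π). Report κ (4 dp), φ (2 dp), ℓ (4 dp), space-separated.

ρ = √(x²+y²) = √(-0.334² + 0.413²) = 0.53115
φ = atan2(y, x) mod 360° = atan2(0.413, -0.334) = 128.9630°
|p|² = ρ² + z² = 0.53115² + 0.940² = 1.16572
κ = 2ρ / |p|² = 2×0.53115 / 1.16572 = 0.91129
θ = 2·atan2(ρ, z) = 2·atan2(0.53115, 0.940) = 1.02866 rad
ℓ = θ/κ = 1.02866/0.91129 = 1.12880

0.9113 128.96 1.1288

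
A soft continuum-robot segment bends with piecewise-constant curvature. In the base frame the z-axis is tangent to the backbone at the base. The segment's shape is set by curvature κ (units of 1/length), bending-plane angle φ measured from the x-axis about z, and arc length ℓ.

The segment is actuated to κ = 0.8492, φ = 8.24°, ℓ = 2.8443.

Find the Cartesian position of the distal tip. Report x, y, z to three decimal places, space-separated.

2.037 0.295 0.782

θ = κ·ℓ = 0.8492 × 2.8443 = 2.41538 rad
ρ = (1 − cos θ)/κ = (1 − -0.74769)/0.8492 = 2.05805
z = sin θ / κ = 0.66404/0.8492 = 0.78196
x = ρ cos φ = 2.05805 × cos(8.24°) = 2.03680
y = ρ sin φ = 2.05805 × sin(8.24°) = 0.29496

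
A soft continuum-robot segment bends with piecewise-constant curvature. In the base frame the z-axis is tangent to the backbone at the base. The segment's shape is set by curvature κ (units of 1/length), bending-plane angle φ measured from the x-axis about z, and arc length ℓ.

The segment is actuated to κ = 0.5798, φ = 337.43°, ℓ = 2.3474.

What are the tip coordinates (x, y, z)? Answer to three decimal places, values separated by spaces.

θ = κ·ℓ = 0.5798 × 2.3474 = 1.36102 rad
ρ = (1 − cos θ)/κ = (1 − 0.20824)/0.5798 = 1.36558
z = sin θ / κ = 0.97808/0.5798 = 1.68692
x = ρ cos φ = 1.36558 × cos(337.43°) = 1.26099
y = ρ sin φ = 1.36558 × sin(337.43°) = -0.52412

1.261 -0.524 1.687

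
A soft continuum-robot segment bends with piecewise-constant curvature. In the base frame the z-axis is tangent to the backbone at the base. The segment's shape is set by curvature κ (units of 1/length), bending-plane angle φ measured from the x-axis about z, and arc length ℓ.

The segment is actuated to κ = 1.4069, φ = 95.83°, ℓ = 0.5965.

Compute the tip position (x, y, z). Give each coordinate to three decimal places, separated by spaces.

θ = κ·ℓ = 1.4069 × 0.5965 = 0.83922 rad
ρ = (1 − cos θ)/κ = (1 − 0.66805)/1.4069 = 0.23595
z = sin θ / κ = 0.74412/1.4069 = 0.52891
x = ρ cos φ = 0.23595 × cos(95.83°) = -0.02397
y = ρ sin φ = 0.23595 × sin(95.83°) = 0.23473

-0.024 0.235 0.529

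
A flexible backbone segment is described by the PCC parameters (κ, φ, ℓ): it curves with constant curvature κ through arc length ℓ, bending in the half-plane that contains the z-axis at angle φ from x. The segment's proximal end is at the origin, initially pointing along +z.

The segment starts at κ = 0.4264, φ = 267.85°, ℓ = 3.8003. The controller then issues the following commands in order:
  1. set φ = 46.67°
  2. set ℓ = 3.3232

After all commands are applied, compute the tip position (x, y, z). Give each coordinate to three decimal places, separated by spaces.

1.363 1.445 2.318

initial: κ=0.4264, φ=267.85°, ℓ=3.8003
cmd 1: set φ=46.67° → (κ,φ,ℓ)=(0.4264,46.67°,3.8003) → tip=(1.6892,1.7906,2.3423)
cmd 2: set ℓ=3.3232 → (κ,φ,ℓ)=(0.4264,46.67°,3.3232) → tip=(1.3628,1.4446,2.3175)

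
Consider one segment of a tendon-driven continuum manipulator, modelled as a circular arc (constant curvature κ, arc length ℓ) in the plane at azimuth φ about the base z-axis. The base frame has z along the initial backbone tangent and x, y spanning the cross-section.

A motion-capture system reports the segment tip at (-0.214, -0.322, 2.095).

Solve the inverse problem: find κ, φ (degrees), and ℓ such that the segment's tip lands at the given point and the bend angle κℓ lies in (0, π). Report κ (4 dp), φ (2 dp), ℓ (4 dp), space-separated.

0.1704 236.39 2.1422

ρ = √(x²+y²) = √(-0.214² + -0.322²) = 0.38663
φ = atan2(y, x) mod 360° = atan2(-0.322, -0.214) = 236.3921°
|p|² = ρ² + z² = 0.38663² + 2.095² = 4.53851
κ = 2ρ / |p|² = 2×0.38663 / 4.53851 = 0.17038
θ = 2·atan2(ρ, z) = 2·atan2(0.38663, 2.095) = 0.36499 rad
ℓ = θ/κ = 0.36499/0.17038 = 2.14225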